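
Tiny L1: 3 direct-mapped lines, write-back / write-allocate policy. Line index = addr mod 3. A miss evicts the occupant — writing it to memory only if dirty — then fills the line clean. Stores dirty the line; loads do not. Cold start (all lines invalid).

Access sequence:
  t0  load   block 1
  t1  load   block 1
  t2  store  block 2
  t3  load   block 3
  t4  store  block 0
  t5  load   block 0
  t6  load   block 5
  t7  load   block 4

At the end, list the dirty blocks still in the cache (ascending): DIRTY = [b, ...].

  0 | R B1 → L1 miss [-]
  1 | R B1 → L1 hit [-]
  2 | W B2 → L2 miss [D]
  3 | R B3 → L0 miss [-]
  4 | W B0 → L0 miss [D]
  5 | R B0 → L0 hit [D]
  6 | R B5 → L2 miss wb→B2 [-]
  7 | R B4 → L1 miss [-]

DIRTY = [0]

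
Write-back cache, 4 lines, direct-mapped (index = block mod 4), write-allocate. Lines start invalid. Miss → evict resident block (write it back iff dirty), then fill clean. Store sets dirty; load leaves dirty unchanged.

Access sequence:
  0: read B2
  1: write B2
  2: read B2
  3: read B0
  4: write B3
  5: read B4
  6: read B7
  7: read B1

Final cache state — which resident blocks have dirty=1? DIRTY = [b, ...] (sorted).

0: R B2 → L2 miss [-]
1: W B2 → L2 hit [D]
2: R B2 → L2 hit [D]
3: R B0 → L0 miss [-]
4: W B3 → L3 miss [D]
5: R B4 → L0 miss [-]
6: R B7 → L3 miss wb→B3 [-]
7: R B1 → L1 miss [-]

DIRTY = [2]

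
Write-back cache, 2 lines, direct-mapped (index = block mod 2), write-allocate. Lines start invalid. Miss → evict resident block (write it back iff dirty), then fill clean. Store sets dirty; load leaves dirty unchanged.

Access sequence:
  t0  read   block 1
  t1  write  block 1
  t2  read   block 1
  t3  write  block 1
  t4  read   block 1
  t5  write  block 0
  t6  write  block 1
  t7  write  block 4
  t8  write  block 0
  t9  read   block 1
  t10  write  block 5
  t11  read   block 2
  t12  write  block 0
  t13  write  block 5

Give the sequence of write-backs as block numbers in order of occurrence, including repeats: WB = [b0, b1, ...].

WB = [0, 4, 1, 0]

0: R B1 → L1 miss [-]
1: W B1 → L1 hit [D]
2: R B1 → L1 hit [D]
3: W B1 → L1 hit [D]
4: R B1 → L1 hit [D]
5: W B0 → L0 miss [D]
6: W B1 → L1 hit [D]
7: W B4 → L0 miss wb→B0 [D]
8: W B0 → L0 miss wb→B4 [D]
9: R B1 → L1 hit [D]
10: W B5 → L1 miss wb→B1 [D]
11: R B2 → L0 miss wb→B0 [-]
12: W B0 → L0 miss [D]
13: W B5 → L1 hit [D]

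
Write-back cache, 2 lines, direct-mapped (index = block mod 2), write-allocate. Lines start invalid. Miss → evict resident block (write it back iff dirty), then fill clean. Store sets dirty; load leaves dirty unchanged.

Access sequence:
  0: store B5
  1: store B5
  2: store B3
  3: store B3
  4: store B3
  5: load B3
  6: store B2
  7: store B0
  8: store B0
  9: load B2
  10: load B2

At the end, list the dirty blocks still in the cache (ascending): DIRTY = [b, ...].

DIRTY = [3]

  0 | W B5 → L1 miss [D]
  1 | W B5 → L1 hit [D]
  2 | W B3 → L1 miss wb→B5 [D]
  3 | W B3 → L1 hit [D]
  4 | W B3 → L1 hit [D]
  5 | R B3 → L1 hit [D]
  6 | W B2 → L0 miss [D]
  7 | W B0 → L0 miss wb→B2 [D]
  8 | W B0 → L0 hit [D]
  9 | R B2 → L0 miss wb→B0 [-]
  10 | R B2 → L0 hit [-]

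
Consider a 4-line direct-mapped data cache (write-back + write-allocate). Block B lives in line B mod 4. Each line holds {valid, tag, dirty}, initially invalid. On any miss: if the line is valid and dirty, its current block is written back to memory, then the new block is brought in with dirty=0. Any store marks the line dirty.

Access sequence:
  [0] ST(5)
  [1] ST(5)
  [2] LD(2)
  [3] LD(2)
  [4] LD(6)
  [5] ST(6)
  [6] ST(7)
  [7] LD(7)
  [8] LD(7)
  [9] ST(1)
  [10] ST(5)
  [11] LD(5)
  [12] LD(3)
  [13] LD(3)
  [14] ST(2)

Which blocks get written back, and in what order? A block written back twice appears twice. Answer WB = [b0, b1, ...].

WB = [5, 1, 7, 6]

0: W B5 -> L1 miss  d=D]
1: W B5 -> L1 hit  d=D]
2: R B2 -> L2 miss  d=-]
3: R B2 -> L2 hit  d=-]
4: R B6 -> L2 miss  d=-]
5: W B6 -> L2 hit  d=D]
6: W B7 -> L3 miss  d=D]
7: R B7 -> L3 hit  d=D]
8: R B7 -> L3 hit  d=D]
9: W B1 -> L1 miss wb->B5  d=D]
10: W B5 -> L1 miss wb->B1  d=D]
11: R B5 -> L1 hit  d=D]
12: R B3 -> L3 miss wb->B7  d=-]
13: R B3 -> L3 hit  d=-]
14: W B2 -> L2 miss wb->B6  d=D]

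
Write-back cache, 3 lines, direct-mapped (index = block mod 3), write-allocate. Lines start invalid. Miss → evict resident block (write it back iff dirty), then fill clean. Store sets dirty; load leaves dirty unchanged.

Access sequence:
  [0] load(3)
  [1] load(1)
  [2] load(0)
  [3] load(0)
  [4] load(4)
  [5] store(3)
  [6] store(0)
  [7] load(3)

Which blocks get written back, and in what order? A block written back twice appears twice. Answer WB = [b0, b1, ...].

  0 | R B3 → L0 miss [-]
  1 | R B1 → L1 miss [-]
  2 | R B0 → L0 miss [-]
  3 | R B0 → L0 hit [-]
  4 | R B4 → L1 miss [-]
  5 | W B3 → L0 miss [D]
  6 | W B0 → L0 miss wb→B3 [D]
  7 | R B3 → L0 miss wb→B0 [-]

WB = [3, 0]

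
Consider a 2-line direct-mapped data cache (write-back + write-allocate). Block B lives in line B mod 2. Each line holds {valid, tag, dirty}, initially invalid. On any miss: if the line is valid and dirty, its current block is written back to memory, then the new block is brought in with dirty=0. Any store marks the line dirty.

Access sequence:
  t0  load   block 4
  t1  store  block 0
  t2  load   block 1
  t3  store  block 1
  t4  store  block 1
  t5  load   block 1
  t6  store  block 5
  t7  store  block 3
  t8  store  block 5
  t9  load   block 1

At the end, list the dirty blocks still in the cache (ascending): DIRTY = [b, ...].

DIRTY = [0]

  0 | R B4 → L0 miss [-]
  1 | W B0 → L0 miss [D]
  2 | R B1 → L1 miss [-]
  3 | W B1 → L1 hit [D]
  4 | W B1 → L1 hit [D]
  5 | R B1 → L1 hit [D]
  6 | W B5 → L1 miss wb→B1 [D]
  7 | W B3 → L1 miss wb→B5 [D]
  8 | W B5 → L1 miss wb→B3 [D]
  9 | R B1 → L1 miss wb→B5 [-]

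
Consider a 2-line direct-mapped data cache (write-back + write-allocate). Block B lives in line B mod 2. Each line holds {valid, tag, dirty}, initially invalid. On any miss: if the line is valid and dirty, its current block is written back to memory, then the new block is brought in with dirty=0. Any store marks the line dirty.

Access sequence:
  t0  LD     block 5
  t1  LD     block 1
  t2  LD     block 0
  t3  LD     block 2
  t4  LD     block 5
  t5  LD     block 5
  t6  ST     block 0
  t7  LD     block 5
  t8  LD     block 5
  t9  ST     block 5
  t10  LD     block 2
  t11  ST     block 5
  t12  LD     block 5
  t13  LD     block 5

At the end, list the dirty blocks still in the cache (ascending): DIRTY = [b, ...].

0: R B5 → L1 miss [-]
1: R B1 → L1 miss [-]
2: R B0 → L0 miss [-]
3: R B2 → L0 miss [-]
4: R B5 → L1 miss [-]
5: R B5 → L1 hit [-]
6: W B0 → L0 miss [D]
7: R B5 → L1 hit [-]
8: R B5 → L1 hit [-]
9: W B5 → L1 hit [D]
10: R B2 → L0 miss wb→B0 [-]
11: W B5 → L1 hit [D]
12: R B5 → L1 hit [D]
13: R B5 → L1 hit [D]

DIRTY = [5]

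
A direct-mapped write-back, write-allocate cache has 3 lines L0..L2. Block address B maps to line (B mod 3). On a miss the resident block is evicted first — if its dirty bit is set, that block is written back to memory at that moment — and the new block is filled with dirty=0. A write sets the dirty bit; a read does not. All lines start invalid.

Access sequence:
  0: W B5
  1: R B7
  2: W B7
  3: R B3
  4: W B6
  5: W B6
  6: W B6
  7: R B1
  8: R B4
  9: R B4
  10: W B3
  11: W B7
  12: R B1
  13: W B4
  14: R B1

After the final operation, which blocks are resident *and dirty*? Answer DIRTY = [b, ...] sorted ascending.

DIRTY = [3, 5]

0: W B5 -> L2 miss  d=D]
1: R B7 -> L1 miss  d=-]
2: W B7 -> L1 hit  d=D]
3: R B3 -> L0 miss  d=-]
4: W B6 -> L0 miss  d=D]
5: W B6 -> L0 hit  d=D]
6: W B6 -> L0 hit  d=D]
7: R B1 -> L1 miss wb->B7  d=-]
8: R B4 -> L1 miss  d=-]
9: R B4 -> L1 hit  d=-]
10: W B3 -> L0 miss wb->B6  d=D]
11: W B7 -> L1 miss  d=D]
12: R B1 -> L1 miss wb->B7  d=-]
13: W B4 -> L1 miss  d=D]
14: R B1 -> L1 miss wb->B4  d=-]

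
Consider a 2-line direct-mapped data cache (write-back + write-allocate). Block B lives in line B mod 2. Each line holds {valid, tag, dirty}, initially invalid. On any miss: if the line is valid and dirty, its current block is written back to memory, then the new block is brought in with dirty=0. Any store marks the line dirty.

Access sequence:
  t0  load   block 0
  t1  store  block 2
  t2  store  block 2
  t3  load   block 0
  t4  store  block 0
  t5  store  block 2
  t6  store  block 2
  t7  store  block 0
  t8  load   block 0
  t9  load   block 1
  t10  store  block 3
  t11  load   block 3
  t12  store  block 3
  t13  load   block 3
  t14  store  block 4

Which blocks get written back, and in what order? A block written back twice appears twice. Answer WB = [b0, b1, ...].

WB = [2, 0, 2, 0]

0: R B0 → L0 miss [-]
1: W B2 → L0 miss [D]
2: W B2 → L0 hit [D]
3: R B0 → L0 miss wb→B2 [-]
4: W B0 → L0 hit [D]
5: W B2 → L0 miss wb→B0 [D]
6: W B2 → L0 hit [D]
7: W B0 → L0 miss wb→B2 [D]
8: R B0 → L0 hit [D]
9: R B1 → L1 miss [-]
10: W B3 → L1 miss [D]
11: R B3 → L1 hit [D]
12: W B3 → L1 hit [D]
13: R B3 → L1 hit [D]
14: W B4 → L0 miss wb→B0 [D]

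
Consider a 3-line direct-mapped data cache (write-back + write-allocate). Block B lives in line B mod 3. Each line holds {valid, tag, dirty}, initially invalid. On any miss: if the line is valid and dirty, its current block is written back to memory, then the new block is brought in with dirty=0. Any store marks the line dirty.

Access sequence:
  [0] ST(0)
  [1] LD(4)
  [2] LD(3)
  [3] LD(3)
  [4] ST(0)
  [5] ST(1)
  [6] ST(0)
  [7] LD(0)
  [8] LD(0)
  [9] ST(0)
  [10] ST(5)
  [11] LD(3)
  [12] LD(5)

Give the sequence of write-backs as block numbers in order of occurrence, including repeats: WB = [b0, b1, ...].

0: W B0 -> L0 miss  d=D]
1: R B4 -> L1 miss  d=-]
2: R B3 -> L0 miss wb->B0  d=-]
3: R B3 -> L0 hit  d=-]
4: W B0 -> L0 miss  d=D]
5: W B1 -> L1 miss  d=D]
6: W B0 -> L0 hit  d=D]
7: R B0 -> L0 hit  d=D]
8: R B0 -> L0 hit  d=D]
9: W B0 -> L0 hit  d=D]
10: W B5 -> L2 miss  d=D]
11: R B3 -> L0 miss wb->B0  d=-]
12: R B5 -> L2 hit  d=D]

WB = [0, 0]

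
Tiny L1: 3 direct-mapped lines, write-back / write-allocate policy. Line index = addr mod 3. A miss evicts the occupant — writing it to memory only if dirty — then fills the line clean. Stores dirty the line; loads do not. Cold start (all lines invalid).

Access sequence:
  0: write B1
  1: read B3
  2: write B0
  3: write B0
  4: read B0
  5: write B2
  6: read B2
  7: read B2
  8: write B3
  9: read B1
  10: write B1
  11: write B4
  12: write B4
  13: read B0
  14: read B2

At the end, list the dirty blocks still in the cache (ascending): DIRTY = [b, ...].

DIRTY = [2, 4]

  0 | W B1 → L1 miss [D]
  1 | R B3 → L0 miss [-]
  2 | W B0 → L0 miss [D]
  3 | W B0 → L0 hit [D]
  4 | R B0 → L0 hit [D]
  5 | W B2 → L2 miss [D]
  6 | R B2 → L2 hit [D]
  7 | R B2 → L2 hit [D]
  8 | W B3 → L0 miss wb→B0 [D]
  9 | R B1 → L1 hit [D]
  10 | W B1 → L1 hit [D]
  11 | W B4 → L1 miss wb→B1 [D]
  12 | W B4 → L1 hit [D]
  13 | R B0 → L0 miss wb→B3 [-]
  14 | R B2 → L2 hit [D]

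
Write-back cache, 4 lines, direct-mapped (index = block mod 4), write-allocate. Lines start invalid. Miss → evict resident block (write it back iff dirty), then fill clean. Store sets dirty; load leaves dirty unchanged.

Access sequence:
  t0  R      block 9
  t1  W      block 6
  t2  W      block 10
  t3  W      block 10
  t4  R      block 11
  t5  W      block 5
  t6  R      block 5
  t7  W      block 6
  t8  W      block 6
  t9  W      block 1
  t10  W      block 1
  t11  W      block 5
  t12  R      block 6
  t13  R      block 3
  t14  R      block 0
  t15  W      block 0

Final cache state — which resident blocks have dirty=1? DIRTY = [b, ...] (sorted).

0: R B9 → L1 miss [-]
1: W B6 → L2 miss [D]
2: W B10 → L2 miss wb→B6 [D]
3: W B10 → L2 hit [D]
4: R B11 → L3 miss [-]
5: W B5 → L1 miss [D]
6: R B5 → L1 hit [D]
7: W B6 → L2 miss wb→B10 [D]
8: W B6 → L2 hit [D]
9: W B1 → L1 miss wb→B5 [D]
10: W B1 → L1 hit [D]
11: W B5 → L1 miss wb→B1 [D]
12: R B6 → L2 hit [D]
13: R B3 → L3 miss [-]
14: R B0 → L0 miss [-]
15: W B0 → L0 hit [D]

DIRTY = [0, 5, 6]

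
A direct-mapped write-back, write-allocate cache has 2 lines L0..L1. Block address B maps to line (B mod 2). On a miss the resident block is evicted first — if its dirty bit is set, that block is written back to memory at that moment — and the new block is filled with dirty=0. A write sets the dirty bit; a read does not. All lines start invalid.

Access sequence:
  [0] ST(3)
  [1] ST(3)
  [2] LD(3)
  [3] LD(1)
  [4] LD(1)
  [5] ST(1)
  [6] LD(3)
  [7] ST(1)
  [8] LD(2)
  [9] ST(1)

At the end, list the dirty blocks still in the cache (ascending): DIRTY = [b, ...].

  0 | W B3 → L1 miss [D]
  1 | W B3 → L1 hit [D]
  2 | R B3 → L1 hit [D]
  3 | R B1 → L1 miss wb→B3 [-]
  4 | R B1 → L1 hit [-]
  5 | W B1 → L1 hit [D]
  6 | R B3 → L1 miss wb→B1 [-]
  7 | W B1 → L1 miss [D]
  8 | R B2 → L0 miss [-]
  9 | W B1 → L1 hit [D]

DIRTY = [1]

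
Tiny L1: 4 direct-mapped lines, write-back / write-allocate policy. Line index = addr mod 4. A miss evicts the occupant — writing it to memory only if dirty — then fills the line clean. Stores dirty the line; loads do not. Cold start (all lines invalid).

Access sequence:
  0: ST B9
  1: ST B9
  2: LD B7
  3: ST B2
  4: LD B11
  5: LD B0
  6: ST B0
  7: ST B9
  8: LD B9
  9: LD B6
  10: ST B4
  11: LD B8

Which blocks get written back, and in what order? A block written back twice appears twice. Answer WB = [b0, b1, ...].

WB = [2, 0, 4]

0: W B9 → L1 miss [D]
1: W B9 → L1 hit [D]
2: R B7 → L3 miss [-]
3: W B2 → L2 miss [D]
4: R B11 → L3 miss [-]
5: R B0 → L0 miss [-]
6: W B0 → L0 hit [D]
7: W B9 → L1 hit [D]
8: R B9 → L1 hit [D]
9: R B6 → L2 miss wb→B2 [-]
10: W B4 → L0 miss wb→B0 [D]
11: R B8 → L0 miss wb→B4 [-]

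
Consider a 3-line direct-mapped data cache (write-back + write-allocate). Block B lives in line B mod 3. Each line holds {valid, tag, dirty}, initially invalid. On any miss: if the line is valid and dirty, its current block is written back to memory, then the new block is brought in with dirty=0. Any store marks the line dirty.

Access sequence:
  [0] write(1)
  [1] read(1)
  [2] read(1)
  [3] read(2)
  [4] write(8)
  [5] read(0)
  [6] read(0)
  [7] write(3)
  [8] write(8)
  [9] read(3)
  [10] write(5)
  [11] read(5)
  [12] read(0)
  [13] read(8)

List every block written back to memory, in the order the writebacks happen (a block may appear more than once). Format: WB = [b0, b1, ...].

WB = [8, 3, 5]

0: W B1 -> L1 miss  d=D]
1: R B1 -> L1 hit  d=D]
2: R B1 -> L1 hit  d=D]
3: R B2 -> L2 miss  d=-]
4: W B8 -> L2 miss  d=D]
5: R B0 -> L0 miss  d=-]
6: R B0 -> L0 hit  d=-]
7: W B3 -> L0 miss  d=D]
8: W B8 -> L2 hit  d=D]
9: R B3 -> L0 hit  d=D]
10: W B5 -> L2 miss wb->B8  d=D]
11: R B5 -> L2 hit  d=D]
12: R B0 -> L0 miss wb->B3  d=-]
13: R B8 -> L2 miss wb->B5  d=-]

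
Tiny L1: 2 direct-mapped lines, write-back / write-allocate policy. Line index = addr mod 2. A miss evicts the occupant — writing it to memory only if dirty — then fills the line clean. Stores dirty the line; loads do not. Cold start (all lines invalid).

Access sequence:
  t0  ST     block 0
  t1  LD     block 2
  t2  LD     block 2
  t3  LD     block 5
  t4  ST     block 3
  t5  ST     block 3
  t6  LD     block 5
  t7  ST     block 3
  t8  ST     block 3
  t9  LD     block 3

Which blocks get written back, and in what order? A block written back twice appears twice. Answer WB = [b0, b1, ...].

WB = [0, 3]

0: W B0 → L0 miss [D]
1: R B2 → L0 miss wb→B0 [-]
2: R B2 → L0 hit [-]
3: R B5 → L1 miss [-]
4: W B3 → L1 miss [D]
5: W B3 → L1 hit [D]
6: R B5 → L1 miss wb→B3 [-]
7: W B3 → L1 miss [D]
8: W B3 → L1 hit [D]
9: R B3 → L1 hit [D]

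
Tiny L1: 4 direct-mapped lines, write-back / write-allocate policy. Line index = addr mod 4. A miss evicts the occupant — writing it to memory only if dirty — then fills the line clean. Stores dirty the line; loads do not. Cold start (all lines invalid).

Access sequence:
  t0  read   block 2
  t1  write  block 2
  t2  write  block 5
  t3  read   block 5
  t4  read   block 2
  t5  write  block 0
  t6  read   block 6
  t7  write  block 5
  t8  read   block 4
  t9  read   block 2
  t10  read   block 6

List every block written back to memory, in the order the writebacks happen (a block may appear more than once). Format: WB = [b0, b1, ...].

WB = [2, 0]

  0 | R B2 → L2 miss [-]
  1 | W B2 → L2 hit [D]
  2 | W B5 → L1 miss [D]
  3 | R B5 → L1 hit [D]
  4 | R B2 → L2 hit [D]
  5 | W B0 → L0 miss [D]
  6 | R B6 → L2 miss wb→B2 [-]
  7 | W B5 → L1 hit [D]
  8 | R B4 → L0 miss wb→B0 [-]
  9 | R B2 → L2 miss [-]
  10 | R B6 → L2 miss [-]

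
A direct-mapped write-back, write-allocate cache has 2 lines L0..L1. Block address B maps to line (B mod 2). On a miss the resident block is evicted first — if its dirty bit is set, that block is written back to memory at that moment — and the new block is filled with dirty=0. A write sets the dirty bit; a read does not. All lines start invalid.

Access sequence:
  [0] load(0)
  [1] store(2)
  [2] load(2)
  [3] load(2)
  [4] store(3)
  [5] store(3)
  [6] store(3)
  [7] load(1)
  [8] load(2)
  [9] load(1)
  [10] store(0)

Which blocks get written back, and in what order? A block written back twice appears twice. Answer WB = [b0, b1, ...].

0: R B0 -> L0 miss  d=-]
1: W B2 -> L0 miss  d=D]
2: R B2 -> L0 hit  d=D]
3: R B2 -> L0 hit  d=D]
4: W B3 -> L1 miss  d=D]
5: W B3 -> L1 hit  d=D]
6: W B3 -> L1 hit  d=D]
7: R B1 -> L1 miss wb->B3  d=-]
8: R B2 -> L0 hit  d=D]
9: R B1 -> L1 hit  d=-]
10: W B0 -> L0 miss wb->B2  d=D]

WB = [3, 2]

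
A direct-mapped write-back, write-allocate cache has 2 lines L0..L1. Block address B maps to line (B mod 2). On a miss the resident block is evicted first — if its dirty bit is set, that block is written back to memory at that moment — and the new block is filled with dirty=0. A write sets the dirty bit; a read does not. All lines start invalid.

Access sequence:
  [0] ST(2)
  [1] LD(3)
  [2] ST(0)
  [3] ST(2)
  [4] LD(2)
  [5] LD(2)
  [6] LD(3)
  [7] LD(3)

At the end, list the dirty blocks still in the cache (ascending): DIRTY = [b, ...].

DIRTY = [2]

  0 | W B2 → L0 miss [D]
  1 | R B3 → L1 miss [-]
  2 | W B0 → L0 miss wb→B2 [D]
  3 | W B2 → L0 miss wb→B0 [D]
  4 | R B2 → L0 hit [D]
  5 | R B2 → L0 hit [D]
  6 | R B3 → L1 hit [-]
  7 | R B3 → L1 hit [-]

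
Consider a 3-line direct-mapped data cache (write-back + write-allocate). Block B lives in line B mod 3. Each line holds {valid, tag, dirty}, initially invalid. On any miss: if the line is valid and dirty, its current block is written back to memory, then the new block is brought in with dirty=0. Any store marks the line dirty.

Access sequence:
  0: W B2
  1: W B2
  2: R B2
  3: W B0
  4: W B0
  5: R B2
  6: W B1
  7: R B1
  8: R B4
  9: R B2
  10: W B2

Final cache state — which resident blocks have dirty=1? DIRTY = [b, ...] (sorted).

0: W B2 -> L2 miss  d=D]
1: W B2 -> L2 hit  d=D]
2: R B2 -> L2 hit  d=D]
3: W B0 -> L0 miss  d=D]
4: W B0 -> L0 hit  d=D]
5: R B2 -> L2 hit  d=D]
6: W B1 -> L1 miss  d=D]
7: R B1 -> L1 hit  d=D]
8: R B4 -> L1 miss wb->B1  d=-]
9: R B2 -> L2 hit  d=D]
10: W B2 -> L2 hit  d=D]

DIRTY = [0, 2]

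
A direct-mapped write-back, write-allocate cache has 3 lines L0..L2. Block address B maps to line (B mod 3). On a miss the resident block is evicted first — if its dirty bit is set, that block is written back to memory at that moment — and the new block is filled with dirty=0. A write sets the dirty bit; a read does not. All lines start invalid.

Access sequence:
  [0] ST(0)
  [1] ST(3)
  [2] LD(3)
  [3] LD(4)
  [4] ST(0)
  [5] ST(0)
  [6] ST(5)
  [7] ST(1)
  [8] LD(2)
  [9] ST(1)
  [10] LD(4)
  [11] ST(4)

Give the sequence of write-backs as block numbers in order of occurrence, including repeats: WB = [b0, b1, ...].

  0 | W B0 → L0 miss [D]
  1 | W B3 → L0 miss wb→B0 [D]
  2 | R B3 → L0 hit [D]
  3 | R B4 → L1 miss [-]
  4 | W B0 → L0 miss wb→B3 [D]
  5 | W B0 → L0 hit [D]
  6 | W B5 → L2 miss [D]
  7 | W B1 → L1 miss [D]
  8 | R B2 → L2 miss wb→B5 [-]
  9 | W B1 → L1 hit [D]
  10 | R B4 → L1 miss wb→B1 [-]
  11 | W B4 → L1 hit [D]

WB = [0, 3, 5, 1]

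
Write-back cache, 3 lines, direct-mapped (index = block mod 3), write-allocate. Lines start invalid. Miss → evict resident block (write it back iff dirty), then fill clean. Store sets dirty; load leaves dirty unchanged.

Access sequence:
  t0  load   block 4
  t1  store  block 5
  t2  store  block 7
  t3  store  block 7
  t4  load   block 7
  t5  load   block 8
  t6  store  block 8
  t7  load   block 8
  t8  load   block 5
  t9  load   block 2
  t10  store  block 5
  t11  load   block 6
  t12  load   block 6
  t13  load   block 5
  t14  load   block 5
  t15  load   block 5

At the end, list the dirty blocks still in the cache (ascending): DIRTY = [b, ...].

0: R B4 -> L1 miss  d=-]
1: W B5 -> L2 miss  d=D]
2: W B7 -> L1 miss  d=D]
3: W B7 -> L1 hit  d=D]
4: R B7 -> L1 hit  d=D]
5: R B8 -> L2 miss wb->B5  d=-]
6: W B8 -> L2 hit  d=D]
7: R B8 -> L2 hit  d=D]
8: R B5 -> L2 miss wb->B8  d=-]
9: R B2 -> L2 miss  d=-]
10: W B5 -> L2 miss  d=D]
11: R B6 -> L0 miss  d=-]
12: R B6 -> L0 hit  d=-]
13: R B5 -> L2 hit  d=D]
14: R B5 -> L2 hit  d=D]
15: R B5 -> L2 hit  d=D]

DIRTY = [5, 7]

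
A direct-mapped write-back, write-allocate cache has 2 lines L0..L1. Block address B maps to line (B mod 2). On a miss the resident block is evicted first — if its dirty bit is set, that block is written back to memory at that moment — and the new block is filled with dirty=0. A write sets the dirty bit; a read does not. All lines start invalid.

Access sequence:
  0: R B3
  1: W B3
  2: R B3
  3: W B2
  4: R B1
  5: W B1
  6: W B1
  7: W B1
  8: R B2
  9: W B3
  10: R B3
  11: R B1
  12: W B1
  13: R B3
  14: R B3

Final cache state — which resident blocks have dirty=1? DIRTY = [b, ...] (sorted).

DIRTY = [2]

0: R B3 -> L1 miss  d=-]
1: W B3 -> L1 hit  d=D]
2: R B3 -> L1 hit  d=D]
3: W B2 -> L0 miss  d=D]
4: R B1 -> L1 miss wb->B3  d=-]
5: W B1 -> L1 hit  d=D]
6: W B1 -> L1 hit  d=D]
7: W B1 -> L1 hit  d=D]
8: R B2 -> L0 hit  d=D]
9: W B3 -> L1 miss wb->B1  d=D]
10: R B3 -> L1 hit  d=D]
11: R B1 -> L1 miss wb->B3  d=-]
12: W B1 -> L1 hit  d=D]
13: R B3 -> L1 miss wb->B1  d=-]
14: R B3 -> L1 hit  d=-]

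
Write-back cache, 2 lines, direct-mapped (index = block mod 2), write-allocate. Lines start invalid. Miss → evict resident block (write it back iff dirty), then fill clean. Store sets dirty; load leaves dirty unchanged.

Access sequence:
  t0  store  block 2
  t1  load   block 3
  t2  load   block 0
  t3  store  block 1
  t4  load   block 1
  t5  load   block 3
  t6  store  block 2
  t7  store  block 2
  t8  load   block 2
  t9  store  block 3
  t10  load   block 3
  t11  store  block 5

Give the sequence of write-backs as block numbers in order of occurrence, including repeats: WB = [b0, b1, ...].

0: W B2 -> L0 miss  d=D]
1: R B3 -> L1 miss  d=-]
2: R B0 -> L0 miss wb->B2  d=-]
3: W B1 -> L1 miss  d=D]
4: R B1 -> L1 hit  d=D]
5: R B3 -> L1 miss wb->B1  d=-]
6: W B2 -> L0 miss  d=D]
7: W B2 -> L0 hit  d=D]
8: R B2 -> L0 hit  d=D]
9: W B3 -> L1 hit  d=D]
10: R B3 -> L1 hit  d=D]
11: W B5 -> L1 miss wb->B3  d=D]

WB = [2, 1, 3]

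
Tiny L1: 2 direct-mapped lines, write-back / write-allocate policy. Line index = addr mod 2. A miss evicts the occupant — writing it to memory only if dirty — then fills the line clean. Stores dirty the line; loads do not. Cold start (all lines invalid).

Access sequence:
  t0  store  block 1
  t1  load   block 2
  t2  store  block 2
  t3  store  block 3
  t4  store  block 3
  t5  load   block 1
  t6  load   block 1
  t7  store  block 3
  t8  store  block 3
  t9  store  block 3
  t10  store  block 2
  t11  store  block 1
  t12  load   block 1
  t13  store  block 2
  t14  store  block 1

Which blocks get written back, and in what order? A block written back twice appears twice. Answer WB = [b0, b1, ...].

0: W B1 -> L1 miss  d=D]
1: R B2 -> L0 miss  d=-]
2: W B2 -> L0 hit  d=D]
3: W B3 -> L1 miss wb->B1  d=D]
4: W B3 -> L1 hit  d=D]
5: R B1 -> L1 miss wb->B3  d=-]
6: R B1 -> L1 hit  d=-]
7: W B3 -> L1 miss  d=D]
8: W B3 -> L1 hit  d=D]
9: W B3 -> L1 hit  d=D]
10: W B2 -> L0 hit  d=D]
11: W B1 -> L1 miss wb->B3  d=D]
12: R B1 -> L1 hit  d=D]
13: W B2 -> L0 hit  d=D]
14: W B1 -> L1 hit  d=D]

WB = [1, 3, 3]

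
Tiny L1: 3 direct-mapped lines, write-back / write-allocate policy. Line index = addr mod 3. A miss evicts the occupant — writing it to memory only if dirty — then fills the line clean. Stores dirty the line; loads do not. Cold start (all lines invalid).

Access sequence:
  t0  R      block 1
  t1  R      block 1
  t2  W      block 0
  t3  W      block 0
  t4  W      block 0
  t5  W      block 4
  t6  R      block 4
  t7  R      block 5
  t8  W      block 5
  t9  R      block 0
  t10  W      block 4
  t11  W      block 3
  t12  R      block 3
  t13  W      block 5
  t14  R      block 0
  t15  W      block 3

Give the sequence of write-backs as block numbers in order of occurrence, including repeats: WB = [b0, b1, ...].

WB = [0, 3]

  0 | R B1 → L1 miss [-]
  1 | R B1 → L1 hit [-]
  2 | W B0 → L0 miss [D]
  3 | W B0 → L0 hit [D]
  4 | W B0 → L0 hit [D]
  5 | W B4 → L1 miss [D]
  6 | R B4 → L1 hit [D]
  7 | R B5 → L2 miss [-]
  8 | W B5 → L2 hit [D]
  9 | R B0 → L0 hit [D]
  10 | W B4 → L1 hit [D]
  11 | W B3 → L0 miss wb→B0 [D]
  12 | R B3 → L0 hit [D]
  13 | W B5 → L2 hit [D]
  14 | R B0 → L0 miss wb→B3 [-]
  15 | W B3 → L0 miss [D]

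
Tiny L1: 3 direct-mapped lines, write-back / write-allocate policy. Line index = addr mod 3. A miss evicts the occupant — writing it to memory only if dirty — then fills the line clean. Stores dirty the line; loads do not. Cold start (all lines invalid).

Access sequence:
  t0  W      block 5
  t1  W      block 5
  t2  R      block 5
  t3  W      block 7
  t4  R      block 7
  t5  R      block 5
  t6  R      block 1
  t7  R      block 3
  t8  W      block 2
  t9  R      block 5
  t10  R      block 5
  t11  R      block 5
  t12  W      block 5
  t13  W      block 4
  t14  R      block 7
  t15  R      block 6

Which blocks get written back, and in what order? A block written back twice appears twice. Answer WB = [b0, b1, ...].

WB = [7, 5, 2, 4]

0: W B5 -> L2 miss  d=D]
1: W B5 -> L2 hit  d=D]
2: R B5 -> L2 hit  d=D]
3: W B7 -> L1 miss  d=D]
4: R B7 -> L1 hit  d=D]
5: R B5 -> L2 hit  d=D]
6: R B1 -> L1 miss wb->B7  d=-]
7: R B3 -> L0 miss  d=-]
8: W B2 -> L2 miss wb->B5  d=D]
9: R B5 -> L2 miss wb->B2  d=-]
10: R B5 -> L2 hit  d=-]
11: R B5 -> L2 hit  d=-]
12: W B5 -> L2 hit  d=D]
13: W B4 -> L1 miss  d=D]
14: R B7 -> L1 miss wb->B4  d=-]
15: R B6 -> L0 miss  d=-]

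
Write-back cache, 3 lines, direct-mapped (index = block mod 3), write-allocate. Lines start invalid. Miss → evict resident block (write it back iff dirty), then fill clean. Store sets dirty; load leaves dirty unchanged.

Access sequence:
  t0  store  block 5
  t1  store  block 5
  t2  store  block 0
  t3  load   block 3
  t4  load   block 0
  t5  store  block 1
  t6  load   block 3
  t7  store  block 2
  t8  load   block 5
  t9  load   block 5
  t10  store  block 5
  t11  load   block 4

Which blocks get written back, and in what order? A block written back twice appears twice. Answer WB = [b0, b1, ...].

0: W B5 -> L2 miss  d=D]
1: W B5 -> L2 hit  d=D]
2: W B0 -> L0 miss  d=D]
3: R B3 -> L0 miss wb->B0  d=-]
4: R B0 -> L0 miss  d=-]
5: W B1 -> L1 miss  d=D]
6: R B3 -> L0 miss  d=-]
7: W B2 -> L2 miss wb->B5  d=D]
8: R B5 -> L2 miss wb->B2  d=-]
9: R B5 -> L2 hit  d=-]
10: W B5 -> L2 hit  d=D]
11: R B4 -> L1 miss wb->B1  d=-]

WB = [0, 5, 2, 1]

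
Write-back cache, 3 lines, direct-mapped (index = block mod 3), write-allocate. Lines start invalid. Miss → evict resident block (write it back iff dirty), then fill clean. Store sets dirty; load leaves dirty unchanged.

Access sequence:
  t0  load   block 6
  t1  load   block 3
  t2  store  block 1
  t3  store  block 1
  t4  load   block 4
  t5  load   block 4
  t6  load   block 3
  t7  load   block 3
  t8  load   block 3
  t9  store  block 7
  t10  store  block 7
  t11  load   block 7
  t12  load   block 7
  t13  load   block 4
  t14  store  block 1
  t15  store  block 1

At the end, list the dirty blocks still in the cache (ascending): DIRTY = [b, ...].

DIRTY = [1]

0: R B6 → L0 miss [-]
1: R B3 → L0 miss [-]
2: W B1 → L1 miss [D]
3: W B1 → L1 hit [D]
4: R B4 → L1 miss wb→B1 [-]
5: R B4 → L1 hit [-]
6: R B3 → L0 hit [-]
7: R B3 → L0 hit [-]
8: R B3 → L0 hit [-]
9: W B7 → L1 miss [D]
10: W B7 → L1 hit [D]
11: R B7 → L1 hit [D]
12: R B7 → L1 hit [D]
13: R B4 → L1 miss wb→B7 [-]
14: W B1 → L1 miss [D]
15: W B1 → L1 hit [D]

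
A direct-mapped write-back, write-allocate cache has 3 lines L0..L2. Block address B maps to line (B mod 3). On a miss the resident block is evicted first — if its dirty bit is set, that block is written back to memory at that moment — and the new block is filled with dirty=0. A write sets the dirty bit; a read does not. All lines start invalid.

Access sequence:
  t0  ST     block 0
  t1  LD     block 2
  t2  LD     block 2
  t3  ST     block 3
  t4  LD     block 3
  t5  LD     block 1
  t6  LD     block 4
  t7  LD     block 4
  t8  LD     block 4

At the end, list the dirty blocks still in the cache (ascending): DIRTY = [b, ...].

0: W B0 -> L0 miss  d=D]
1: R B2 -> L2 miss  d=-]
2: R B2 -> L2 hit  d=-]
3: W B3 -> L0 miss wb->B0  d=D]
4: R B3 -> L0 hit  d=D]
5: R B1 -> L1 miss  d=-]
6: R B4 -> L1 miss  d=-]
7: R B4 -> L1 hit  d=-]
8: R B4 -> L1 hit  d=-]

DIRTY = [3]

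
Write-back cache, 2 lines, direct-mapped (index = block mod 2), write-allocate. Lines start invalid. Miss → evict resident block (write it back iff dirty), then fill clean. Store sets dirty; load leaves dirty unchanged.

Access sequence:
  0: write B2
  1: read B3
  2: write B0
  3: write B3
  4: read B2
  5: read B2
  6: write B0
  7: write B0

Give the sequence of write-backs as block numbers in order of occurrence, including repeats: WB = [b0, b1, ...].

0: W B2 -> L0 miss  d=D]
1: R B3 -> L1 miss  d=-]
2: W B0 -> L0 miss wb->B2  d=D]
3: W B3 -> L1 hit  d=D]
4: R B2 -> L0 miss wb->B0  d=-]
5: R B2 -> L0 hit  d=-]
6: W B0 -> L0 miss  d=D]
7: W B0 -> L0 hit  d=D]

WB = [2, 0]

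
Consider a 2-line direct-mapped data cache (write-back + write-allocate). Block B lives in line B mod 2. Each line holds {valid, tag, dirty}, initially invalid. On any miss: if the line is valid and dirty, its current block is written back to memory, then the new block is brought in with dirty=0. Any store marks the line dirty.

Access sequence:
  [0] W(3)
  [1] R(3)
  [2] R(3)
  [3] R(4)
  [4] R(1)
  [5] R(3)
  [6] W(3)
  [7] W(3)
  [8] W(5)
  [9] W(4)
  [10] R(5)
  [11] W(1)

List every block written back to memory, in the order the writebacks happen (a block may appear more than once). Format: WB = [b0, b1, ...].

WB = [3, 3, 5]

0: W B3 -> L1 miss  d=D]
1: R B3 -> L1 hit  d=D]
2: R B3 -> L1 hit  d=D]
3: R B4 -> L0 miss  d=-]
4: R B1 -> L1 miss wb->B3  d=-]
5: R B3 -> L1 miss  d=-]
6: W B3 -> L1 hit  d=D]
7: W B3 -> L1 hit  d=D]
8: W B5 -> L1 miss wb->B3  d=D]
9: W B4 -> L0 hit  d=D]
10: R B5 -> L1 hit  d=D]
11: W B1 -> L1 miss wb->B5  d=D]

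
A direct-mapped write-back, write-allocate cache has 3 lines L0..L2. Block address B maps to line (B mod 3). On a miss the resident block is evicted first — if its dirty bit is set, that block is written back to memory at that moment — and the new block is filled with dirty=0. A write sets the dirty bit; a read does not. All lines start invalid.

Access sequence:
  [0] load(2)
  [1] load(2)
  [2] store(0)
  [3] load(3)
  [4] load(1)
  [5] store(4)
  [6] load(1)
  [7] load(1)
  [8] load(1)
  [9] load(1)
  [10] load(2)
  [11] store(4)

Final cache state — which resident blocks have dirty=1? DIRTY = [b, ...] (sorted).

DIRTY = [4]

0: R B2 -> L2 miss  d=-]
1: R B2 -> L2 hit  d=-]
2: W B0 -> L0 miss  d=D]
3: R B3 -> L0 miss wb->B0  d=-]
4: R B1 -> L1 miss  d=-]
5: W B4 -> L1 miss  d=D]
6: R B1 -> L1 miss wb->B4  d=-]
7: R B1 -> L1 hit  d=-]
8: R B1 -> L1 hit  d=-]
9: R B1 -> L1 hit  d=-]
10: R B2 -> L2 hit  d=-]
11: W B4 -> L1 miss  d=D]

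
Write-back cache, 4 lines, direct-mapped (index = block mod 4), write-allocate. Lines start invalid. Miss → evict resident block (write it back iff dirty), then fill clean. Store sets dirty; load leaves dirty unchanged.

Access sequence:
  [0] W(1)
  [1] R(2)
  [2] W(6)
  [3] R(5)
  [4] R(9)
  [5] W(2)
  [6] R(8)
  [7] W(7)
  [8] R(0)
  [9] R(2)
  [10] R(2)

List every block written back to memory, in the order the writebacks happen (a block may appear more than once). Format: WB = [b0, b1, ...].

0: W B1 -> L1 miss  d=D]
1: R B2 -> L2 miss  d=-]
2: W B6 -> L2 miss  d=D]
3: R B5 -> L1 miss wb->B1  d=-]
4: R B9 -> L1 miss  d=-]
5: W B2 -> L2 miss wb->B6  d=D]
6: R B8 -> L0 miss  d=-]
7: W B7 -> L3 miss  d=D]
8: R B0 -> L0 miss  d=-]
9: R B2 -> L2 hit  d=D]
10: R B2 -> L2 hit  d=D]

WB = [1, 6]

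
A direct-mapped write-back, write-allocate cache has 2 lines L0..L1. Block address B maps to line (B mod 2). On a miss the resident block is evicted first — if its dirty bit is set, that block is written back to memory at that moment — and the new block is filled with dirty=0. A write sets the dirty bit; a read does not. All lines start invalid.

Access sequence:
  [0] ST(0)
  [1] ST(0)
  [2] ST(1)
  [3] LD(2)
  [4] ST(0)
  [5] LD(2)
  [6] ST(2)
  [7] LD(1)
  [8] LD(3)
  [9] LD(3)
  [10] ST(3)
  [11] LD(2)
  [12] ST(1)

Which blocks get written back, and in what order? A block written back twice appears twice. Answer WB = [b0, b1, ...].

WB = [0, 0, 1, 3]

0: W B0 → L0 miss [D]
1: W B0 → L0 hit [D]
2: W B1 → L1 miss [D]
3: R B2 → L0 miss wb→B0 [-]
4: W B0 → L0 miss [D]
5: R B2 → L0 miss wb→B0 [-]
6: W B2 → L0 hit [D]
7: R B1 → L1 hit [D]
8: R B3 → L1 miss wb→B1 [-]
9: R B3 → L1 hit [-]
10: W B3 → L1 hit [D]
11: R B2 → L0 hit [D]
12: W B1 → L1 miss wb→B3 [D]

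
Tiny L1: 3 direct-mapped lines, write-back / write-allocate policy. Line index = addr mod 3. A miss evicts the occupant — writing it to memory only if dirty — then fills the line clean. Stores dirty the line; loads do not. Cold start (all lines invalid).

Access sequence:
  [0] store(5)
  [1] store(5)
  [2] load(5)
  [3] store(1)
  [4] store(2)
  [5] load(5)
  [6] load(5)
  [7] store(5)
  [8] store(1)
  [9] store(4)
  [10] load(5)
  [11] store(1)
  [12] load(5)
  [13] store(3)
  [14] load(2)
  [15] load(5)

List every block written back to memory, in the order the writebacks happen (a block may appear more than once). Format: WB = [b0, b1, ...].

WB = [5, 2, 1, 4, 5]

  0 | W B5 → L2 miss [D]
  1 | W B5 → L2 hit [D]
  2 | R B5 → L2 hit [D]
  3 | W B1 → L1 miss [D]
  4 | W B2 → L2 miss wb→B5 [D]
  5 | R B5 → L2 miss wb→B2 [-]
  6 | R B5 → L2 hit [-]
  7 | W B5 → L2 hit [D]
  8 | W B1 → L1 hit [D]
  9 | W B4 → L1 miss wb→B1 [D]
  10 | R B5 → L2 hit [D]
  11 | W B1 → L1 miss wb→B4 [D]
  12 | R B5 → L2 hit [D]
  13 | W B3 → L0 miss [D]
  14 | R B2 → L2 miss wb→B5 [-]
  15 | R B5 → L2 miss [-]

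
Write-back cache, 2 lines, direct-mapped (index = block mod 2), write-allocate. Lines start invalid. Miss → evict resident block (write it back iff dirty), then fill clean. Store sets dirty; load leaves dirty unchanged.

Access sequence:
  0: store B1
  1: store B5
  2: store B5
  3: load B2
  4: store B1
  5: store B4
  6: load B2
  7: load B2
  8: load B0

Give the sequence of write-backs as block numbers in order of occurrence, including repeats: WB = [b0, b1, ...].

  0 | W B1 → L1 miss [D]
  1 | W B5 → L1 miss wb→B1 [D]
  2 | W B5 → L1 hit [D]
  3 | R B2 → L0 miss [-]
  4 | W B1 → L1 miss wb→B5 [D]
  5 | W B4 → L0 miss [D]
  6 | R B2 → L0 miss wb→B4 [-]
  7 | R B2 → L0 hit [-]
  8 | R B0 → L0 miss [-]

WB = [1, 5, 4]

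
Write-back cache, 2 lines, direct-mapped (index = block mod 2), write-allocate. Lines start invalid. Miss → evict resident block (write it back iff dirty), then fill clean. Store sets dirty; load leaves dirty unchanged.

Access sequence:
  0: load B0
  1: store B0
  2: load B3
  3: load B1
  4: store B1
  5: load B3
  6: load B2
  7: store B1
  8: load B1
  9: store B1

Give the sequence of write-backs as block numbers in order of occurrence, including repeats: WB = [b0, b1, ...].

  0 | R B0 → L0 miss [-]
  1 | W B0 → L0 hit [D]
  2 | R B3 → L1 miss [-]
  3 | R B1 → L1 miss [-]
  4 | W B1 → L1 hit [D]
  5 | R B3 → L1 miss wb→B1 [-]
  6 | R B2 → L0 miss wb→B0 [-]
  7 | W B1 → L1 miss [D]
  8 | R B1 → L1 hit [D]
  9 | W B1 → L1 hit [D]

WB = [1, 0]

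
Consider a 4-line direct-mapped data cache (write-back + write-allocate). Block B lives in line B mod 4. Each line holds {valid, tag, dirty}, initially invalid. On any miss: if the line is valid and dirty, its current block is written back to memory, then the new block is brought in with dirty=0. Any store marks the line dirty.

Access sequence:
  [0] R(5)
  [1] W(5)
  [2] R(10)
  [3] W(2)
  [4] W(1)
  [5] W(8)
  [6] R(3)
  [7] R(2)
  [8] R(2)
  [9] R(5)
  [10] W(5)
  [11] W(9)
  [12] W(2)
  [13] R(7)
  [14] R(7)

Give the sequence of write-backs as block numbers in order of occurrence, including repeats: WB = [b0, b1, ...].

0: R B5 -> L1 miss  d=-]
1: W B5 -> L1 hit  d=D]
2: R B10 -> L2 miss  d=-]
3: W B2 -> L2 miss  d=D]
4: W B1 -> L1 miss wb->B5  d=D]
5: W B8 -> L0 miss  d=D]
6: R B3 -> L3 miss  d=-]
7: R B2 -> L2 hit  d=D]
8: R B2 -> L2 hit  d=D]
9: R B5 -> L1 miss wb->B1  d=-]
10: W B5 -> L1 hit  d=D]
11: W B9 -> L1 miss wb->B5  d=D]
12: W B2 -> L2 hit  d=D]
13: R B7 -> L3 miss  d=-]
14: R B7 -> L3 hit  d=-]

WB = [5, 1, 5]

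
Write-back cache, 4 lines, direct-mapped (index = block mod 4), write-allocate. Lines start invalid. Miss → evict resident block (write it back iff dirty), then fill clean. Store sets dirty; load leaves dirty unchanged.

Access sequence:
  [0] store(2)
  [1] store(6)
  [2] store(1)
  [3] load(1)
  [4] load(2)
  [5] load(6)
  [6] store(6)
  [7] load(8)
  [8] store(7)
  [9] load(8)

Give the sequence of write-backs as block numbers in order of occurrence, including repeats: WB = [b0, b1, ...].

0: W B2 → L2 miss [D]
1: W B6 → L2 miss wb→B2 [D]
2: W B1 → L1 miss [D]
3: R B1 → L1 hit [D]
4: R B2 → L2 miss wb→B6 [-]
5: R B6 → L2 miss [-]
6: W B6 → L2 hit [D]
7: R B8 → L0 miss [-]
8: W B7 → L3 miss [D]
9: R B8 → L0 hit [-]

WB = [2, 6]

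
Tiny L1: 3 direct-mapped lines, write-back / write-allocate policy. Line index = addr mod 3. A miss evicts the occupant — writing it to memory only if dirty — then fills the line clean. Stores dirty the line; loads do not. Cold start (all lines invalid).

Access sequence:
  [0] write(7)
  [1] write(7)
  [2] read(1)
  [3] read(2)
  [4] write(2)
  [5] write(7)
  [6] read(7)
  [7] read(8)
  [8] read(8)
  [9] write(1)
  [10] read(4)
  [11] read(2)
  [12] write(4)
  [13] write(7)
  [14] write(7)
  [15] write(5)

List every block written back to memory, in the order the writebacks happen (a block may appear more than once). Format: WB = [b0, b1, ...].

WB = [7, 2, 7, 1, 4]

0: W B7 → L1 miss [D]
1: W B7 → L1 hit [D]
2: R B1 → L1 miss wb→B7 [-]
3: R B2 → L2 miss [-]
4: W B2 → L2 hit [D]
5: W B7 → L1 miss [D]
6: R B7 → L1 hit [D]
7: R B8 → L2 miss wb→B2 [-]
8: R B8 → L2 hit [-]
9: W B1 → L1 miss wb→B7 [D]
10: R B4 → L1 miss wb→B1 [-]
11: R B2 → L2 miss [-]
12: W B4 → L1 hit [D]
13: W B7 → L1 miss wb→B4 [D]
14: W B7 → L1 hit [D]
15: W B5 → L2 miss [D]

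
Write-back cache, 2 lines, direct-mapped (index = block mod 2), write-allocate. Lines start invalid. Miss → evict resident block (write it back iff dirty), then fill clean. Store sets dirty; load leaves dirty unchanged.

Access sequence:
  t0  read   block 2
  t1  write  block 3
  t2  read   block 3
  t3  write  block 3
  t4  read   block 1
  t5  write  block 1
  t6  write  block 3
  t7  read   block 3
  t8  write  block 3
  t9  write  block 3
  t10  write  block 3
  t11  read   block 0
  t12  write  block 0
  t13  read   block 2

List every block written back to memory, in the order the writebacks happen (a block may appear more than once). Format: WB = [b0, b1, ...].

0: R B2 -> L0 miss  d=-]
1: W B3 -> L1 miss  d=D]
2: R B3 -> L1 hit  d=D]
3: W B3 -> L1 hit  d=D]
4: R B1 -> L1 miss wb->B3  d=-]
5: W B1 -> L1 hit  d=D]
6: W B3 -> L1 miss wb->B1  d=D]
7: R B3 -> L1 hit  d=D]
8: W B3 -> L1 hit  d=D]
9: W B3 -> L1 hit  d=D]
10: W B3 -> L1 hit  d=D]
11: R B0 -> L0 miss  d=-]
12: W B0 -> L0 hit  d=D]
13: R B2 -> L0 miss wb->B0  d=-]

WB = [3, 1, 0]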